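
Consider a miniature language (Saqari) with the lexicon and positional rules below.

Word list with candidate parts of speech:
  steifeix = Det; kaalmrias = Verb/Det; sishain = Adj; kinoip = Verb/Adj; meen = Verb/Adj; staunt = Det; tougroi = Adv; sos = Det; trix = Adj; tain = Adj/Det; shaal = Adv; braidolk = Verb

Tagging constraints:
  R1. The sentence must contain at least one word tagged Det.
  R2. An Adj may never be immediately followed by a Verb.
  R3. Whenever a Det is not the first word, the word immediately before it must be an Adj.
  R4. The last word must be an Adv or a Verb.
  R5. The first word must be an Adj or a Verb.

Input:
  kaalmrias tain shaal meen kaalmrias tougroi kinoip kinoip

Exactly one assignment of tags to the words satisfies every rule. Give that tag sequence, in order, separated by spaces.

Verb Adj Adv Adj Det Adv Verb Verb

Candidates per position — 1:kaalmrias {Verb,Det}; 2:tain {Adj,Det}; 3:shaal {Adv}; 4:meen {Verb,Adj}; 5:kaalmrias {Verb,Det}; 6:tougroi {Adv}; 7:kinoip {Verb,Adj}; 8:kinoip {Verb,Adj}.
Word 1 cannot be Det — rule 5 would then fail for every completion. It is Verb.
Word 2 cannot be Det — rule 3 would then fail for every completion. It is Adj.
Word 5 cannot be Verb — rule 1 would then fail for every completion. It is Det.
Word 8 cannot be Adj — rule 4 would then fail for every completion. It is Verb.
Word 4 cannot be Verb — rule 3 would then fail for every completion. It is Adj.
Word 7 cannot be Adj — rule 2 would then fail for every completion. It is Verb.
That leaves exactly one tagging: Verb Adj Adv Adj Det Adv Verb Verb.
Check: rule 1 satisfied; rule 2 satisfied; rule 3 satisfied; rule 4 satisfied; rule 5 satisfied.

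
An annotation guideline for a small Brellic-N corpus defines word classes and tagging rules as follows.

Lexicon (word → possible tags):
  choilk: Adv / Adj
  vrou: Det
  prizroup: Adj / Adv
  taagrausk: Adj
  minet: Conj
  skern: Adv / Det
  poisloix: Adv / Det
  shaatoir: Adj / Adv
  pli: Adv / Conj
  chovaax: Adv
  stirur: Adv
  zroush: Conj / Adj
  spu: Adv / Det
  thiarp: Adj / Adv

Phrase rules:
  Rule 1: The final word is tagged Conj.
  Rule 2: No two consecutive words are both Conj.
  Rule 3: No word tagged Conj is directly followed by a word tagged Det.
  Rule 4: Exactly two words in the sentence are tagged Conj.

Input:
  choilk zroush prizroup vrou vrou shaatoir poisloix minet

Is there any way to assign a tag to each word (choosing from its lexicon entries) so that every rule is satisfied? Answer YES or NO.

Candidates per position — 1:choilk {Adv,Adj}; 2:zroush {Conj,Adj}; 3:prizroup {Adj,Adv}; 4:vrou {Det}; 5:vrou {Det}; 6:shaatoir {Adj,Adv}; 7:poisloix {Adv,Det}; 8:minet {Conj}.
One satisfying assignment: Adv Conj Adv Det Det Adj Det Conj.
Verifying each rule — rule 1 holds; rule 2 holds; rule 3 holds; rule 4 holds.

YES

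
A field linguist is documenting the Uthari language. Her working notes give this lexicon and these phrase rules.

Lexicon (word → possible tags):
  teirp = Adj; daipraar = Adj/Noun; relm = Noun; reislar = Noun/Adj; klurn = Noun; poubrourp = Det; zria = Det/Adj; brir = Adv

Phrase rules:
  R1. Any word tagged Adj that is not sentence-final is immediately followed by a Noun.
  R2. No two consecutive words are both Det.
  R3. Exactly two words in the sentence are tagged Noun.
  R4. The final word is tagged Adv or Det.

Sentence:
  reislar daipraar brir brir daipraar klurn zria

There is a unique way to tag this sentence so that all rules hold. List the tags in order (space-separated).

Adj Noun Adv Adv Adj Noun Det

Candidates per position — 1:reislar {Noun,Adj}; 2:daipraar {Adj,Noun}; 3:brir {Adv}; 4:brir {Adv}; 5:daipraar {Adj,Noun}; 6:klurn {Noun}; 7:zria {Det,Adj}.
Position 2: Adj is ruled out by rule 1; that leaves Noun.
Position 5: Noun is ruled out by rule 3; that leaves Adj.
Position 7: Adj is ruled out by rule 4; that leaves Det.
Position 1: Noun is ruled out by rule 3; that leaves Adj.
That leaves exactly one tagging: Adj Noun Adv Adv Adj Noun Det.
Checking: rule 1 satisfied; rule 2 satisfied; rule 3 satisfied; rule 4 satisfied.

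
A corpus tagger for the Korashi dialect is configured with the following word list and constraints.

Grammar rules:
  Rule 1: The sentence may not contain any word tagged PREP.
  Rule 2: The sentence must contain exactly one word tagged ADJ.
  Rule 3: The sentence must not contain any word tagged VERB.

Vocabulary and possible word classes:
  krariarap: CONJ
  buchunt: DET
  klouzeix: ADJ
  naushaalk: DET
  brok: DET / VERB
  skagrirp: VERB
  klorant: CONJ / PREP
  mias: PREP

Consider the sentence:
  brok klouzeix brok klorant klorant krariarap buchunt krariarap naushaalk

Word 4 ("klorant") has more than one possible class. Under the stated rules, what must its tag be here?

CONJ

Candidates per position — 1:brok {DET,VERB}; 2:klouzeix {ADJ}; 3:brok {DET,VERB}; 4:klorant {CONJ,PREP}; 5:klorant {CONJ,PREP}; 6:krariarap {CONJ}; 7:buchunt {DET}; 8:krariarap {CONJ}; 9:naushaalk {DET}.
Word 1 cannot be VERB — rule 3 would then fail for every completion. It is DET.
Word 3 cannot be VERB — rule 3 would then fail for every completion. It is DET.
Word 4 cannot be PREP — rule 1 would then fail for every completion. It is CONJ.
Word 5 cannot be PREP — rule 1 would then fail for every completion. It is CONJ.
The unique satisfying tagging is: DET ADJ DET CONJ CONJ CONJ DET CONJ DET.
Check: rule 1 ok; rule 2 ok; rule 3 ok.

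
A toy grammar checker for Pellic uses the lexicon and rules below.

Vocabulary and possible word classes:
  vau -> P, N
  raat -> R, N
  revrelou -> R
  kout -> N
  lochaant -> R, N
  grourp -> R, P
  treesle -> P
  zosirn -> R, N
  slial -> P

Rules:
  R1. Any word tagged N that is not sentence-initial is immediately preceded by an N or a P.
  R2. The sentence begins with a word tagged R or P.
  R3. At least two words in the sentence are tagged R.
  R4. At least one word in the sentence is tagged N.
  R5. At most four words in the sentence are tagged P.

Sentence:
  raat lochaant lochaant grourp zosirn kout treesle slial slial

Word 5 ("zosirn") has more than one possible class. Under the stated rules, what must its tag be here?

Candidates per position — 1:raat {R,N}; 2:lochaant {R,N}; 3:lochaant {R,N}; 4:grourp {R,P}; 5:zosirn {R,N}; 6:kout {N}; 7:treesle {P}; 8:slial {P}; 9:slial {P}.
Word 1 cannot be N — rule 2 would then fail for every completion. It is R.
Word 2 cannot be N — rule 1 would then fail for every completion. It is R.
Word 3 cannot be N — rule 1 would then fail for every completion. It is R.
Word 4 cannot be R — rule 1 would then fail for every completion. It is P.
Word 5 cannot be R — rule 1 would then fail for every completion. It is N.
The unique satisfying tagging is: R R R P N N P P P.
Check: rule 1 holds; rule 2 holds; rule 3 holds; rule 4 holds; rule 5 holds.

N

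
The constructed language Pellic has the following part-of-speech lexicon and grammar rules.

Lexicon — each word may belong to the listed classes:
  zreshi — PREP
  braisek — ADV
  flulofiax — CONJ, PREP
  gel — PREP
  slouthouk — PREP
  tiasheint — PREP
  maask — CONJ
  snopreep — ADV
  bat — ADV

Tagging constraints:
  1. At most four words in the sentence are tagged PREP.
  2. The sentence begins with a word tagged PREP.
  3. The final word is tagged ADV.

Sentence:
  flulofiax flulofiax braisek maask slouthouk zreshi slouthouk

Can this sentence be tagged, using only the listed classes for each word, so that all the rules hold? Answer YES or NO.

Candidates per position — 1:flulofiax {CONJ,PREP}; 2:flulofiax {CONJ,PREP}; 3:braisek {ADV}; 4:maask {CONJ}; 5:slouthouk {PREP}; 6:zreshi {PREP}; 7:slouthouk {PREP}.
Rule 3 cannot be satisfied by any choice of tags from the lexicon.
So there is no consistent tagging.

NO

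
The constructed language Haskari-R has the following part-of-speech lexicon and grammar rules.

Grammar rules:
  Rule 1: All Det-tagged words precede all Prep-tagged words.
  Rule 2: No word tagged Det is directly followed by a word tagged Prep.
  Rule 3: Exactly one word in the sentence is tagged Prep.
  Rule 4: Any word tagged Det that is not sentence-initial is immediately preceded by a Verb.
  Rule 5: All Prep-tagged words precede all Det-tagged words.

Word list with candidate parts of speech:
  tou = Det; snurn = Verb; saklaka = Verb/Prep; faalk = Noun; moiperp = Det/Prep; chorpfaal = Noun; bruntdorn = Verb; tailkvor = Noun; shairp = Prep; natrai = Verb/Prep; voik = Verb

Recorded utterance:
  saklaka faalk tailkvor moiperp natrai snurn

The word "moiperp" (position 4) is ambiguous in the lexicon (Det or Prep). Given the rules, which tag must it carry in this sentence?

Candidates per position — 1:saklaka {Verb,Prep}; 2:faalk {Noun}; 3:tailkvor {Noun}; 4:moiperp {Det,Prep}; 5:natrai {Verb,Prep}; 6:snurn {Verb}.
Position 4: Det is ruled out by rule 4; that leaves Prep.
Position 5: Prep is ruled out by rule 3; that leaves Verb.
Position 1: Prep is ruled out by rule 3; that leaves Verb.
The unique satisfying tagging is: Verb Noun Noun Prep Verb Verb.
Rule-by-rule: rule 1 ✓; rule 2 ✓; rule 3 ✓; rule 4 ✓; rule 5 ✓.

Prep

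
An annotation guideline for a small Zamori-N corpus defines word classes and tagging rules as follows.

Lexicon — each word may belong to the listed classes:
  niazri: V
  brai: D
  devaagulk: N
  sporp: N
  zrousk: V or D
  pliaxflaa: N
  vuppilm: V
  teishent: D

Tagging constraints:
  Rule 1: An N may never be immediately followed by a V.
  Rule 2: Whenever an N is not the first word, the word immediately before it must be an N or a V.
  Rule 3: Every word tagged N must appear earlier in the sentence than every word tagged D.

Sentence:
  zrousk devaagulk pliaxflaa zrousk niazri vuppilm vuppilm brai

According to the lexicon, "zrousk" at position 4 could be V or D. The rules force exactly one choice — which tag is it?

Candidates per position — 1:zrousk {V,D}; 2:devaagulk {N}; 3:pliaxflaa {N}; 4:zrousk {V,D}; 5:niazri {V}; 6:vuppilm {V}; 7:vuppilm {V}; 8:brai {D}.
At position 1, choosing D makes rule 2 impossible to satisfy; hence V.
At position 4, choosing V makes rule 1 impossible to satisfy; hence D.
So the tagging must be: V N N D V V V D.
Check: rule 1 ok; rule 2 ok; rule 3 ok.

D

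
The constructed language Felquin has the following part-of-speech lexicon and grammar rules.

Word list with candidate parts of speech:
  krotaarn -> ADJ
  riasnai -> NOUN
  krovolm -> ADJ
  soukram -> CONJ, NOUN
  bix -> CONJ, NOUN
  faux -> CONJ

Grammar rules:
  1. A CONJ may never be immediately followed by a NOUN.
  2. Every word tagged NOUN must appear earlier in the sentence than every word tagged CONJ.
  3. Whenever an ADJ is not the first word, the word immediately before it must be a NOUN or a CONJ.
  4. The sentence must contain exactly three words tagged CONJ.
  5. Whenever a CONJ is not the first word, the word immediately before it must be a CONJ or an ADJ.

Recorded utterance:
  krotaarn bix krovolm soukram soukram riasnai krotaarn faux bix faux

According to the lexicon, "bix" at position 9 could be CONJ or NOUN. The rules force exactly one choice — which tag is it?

CONJ

Candidates per position — 1:krotaarn {ADJ}; 2:bix {CONJ,NOUN}; 3:krovolm {ADJ}; 4:soukram {CONJ,NOUN}; 5:soukram {CONJ,NOUN}; 6:riasnai {NOUN}; 7:krotaarn {ADJ}; 8:faux {CONJ}; 9:bix {CONJ,NOUN}; 10:faux {CONJ}.
Word 2 cannot be CONJ — rule 2 would then fail for every completion. It is NOUN.
Word 4 cannot be CONJ — rule 1 would then fail for every completion. It is NOUN.
Word 5 cannot be CONJ — rule 1 would then fail for every completion. It is NOUN.
Word 9 cannot be NOUN — rule 1 would then fail for every completion. It is CONJ.
The unique satisfying tagging is: ADJ NOUN ADJ NOUN NOUN NOUN ADJ CONJ CONJ CONJ.
Verifying each rule — rule 1 satisfied; rule 2 satisfied; rule 3 satisfied; rule 4 satisfied; rule 5 satisfied.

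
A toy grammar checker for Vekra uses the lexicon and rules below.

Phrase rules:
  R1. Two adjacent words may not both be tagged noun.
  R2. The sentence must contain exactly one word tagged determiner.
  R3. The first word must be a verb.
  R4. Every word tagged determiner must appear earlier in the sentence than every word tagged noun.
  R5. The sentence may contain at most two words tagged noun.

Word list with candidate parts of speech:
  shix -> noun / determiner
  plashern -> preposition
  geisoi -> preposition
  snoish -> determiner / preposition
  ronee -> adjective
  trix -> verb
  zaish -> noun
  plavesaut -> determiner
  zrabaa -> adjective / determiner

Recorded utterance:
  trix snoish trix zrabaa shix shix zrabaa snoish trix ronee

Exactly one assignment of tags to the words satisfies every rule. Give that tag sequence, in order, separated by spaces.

verb preposition verb adjective determiner noun adjective preposition verb adjective

Candidates per position — 1:trix {verb}; 2:snoish {determiner,preposition}; 3:trix {verb}; 4:zrabaa {adjective,determiner}; 5:shix {noun,determiner}; 6:shix {noun,determiner}; 7:zrabaa {adjective,determiner}; 8:snoish {determiner,preposition}; 9:trix {verb}; 10:ronee {adjective}.
The remaining ambiguous positions (2, 4, 5, 6, 7, 8) are resolved jointly — only one combination satisfies every rule.
The only consistent sequence is: verb preposition verb adjective determiner noun adjective preposition verb adjective.
Verifying each rule — rule 1 satisfied; rule 2 satisfied; rule 3 satisfied; rule 4 satisfied; rule 5 satisfied.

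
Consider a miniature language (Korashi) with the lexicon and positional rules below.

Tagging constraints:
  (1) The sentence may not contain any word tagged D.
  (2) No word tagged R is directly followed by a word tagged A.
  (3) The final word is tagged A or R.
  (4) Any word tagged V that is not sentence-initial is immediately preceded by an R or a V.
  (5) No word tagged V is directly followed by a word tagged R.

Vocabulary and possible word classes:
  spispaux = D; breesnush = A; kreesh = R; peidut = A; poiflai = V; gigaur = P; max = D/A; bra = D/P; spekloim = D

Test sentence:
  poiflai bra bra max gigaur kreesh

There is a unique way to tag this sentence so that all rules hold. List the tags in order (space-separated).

Candidates per position — 1:poiflai {V}; 2:bra {D,P}; 3:bra {D,P}; 4:max {D,A}; 5:gigaur {P}; 6:kreesh {R}.
Word 2 cannot be D — rule 1 would then fail for every completion. It is P.
Word 3 cannot be D — rule 1 would then fail for every completion. It is P.
Word 4 cannot be D — rule 1 would then fail for every completion. It is A.
So the tagging must be: V P P A P R.
Rule-by-rule: rule 1 holds; rule 2 holds; rule 3 holds; rule 4 holds; rule 5 holds.

V P P A P R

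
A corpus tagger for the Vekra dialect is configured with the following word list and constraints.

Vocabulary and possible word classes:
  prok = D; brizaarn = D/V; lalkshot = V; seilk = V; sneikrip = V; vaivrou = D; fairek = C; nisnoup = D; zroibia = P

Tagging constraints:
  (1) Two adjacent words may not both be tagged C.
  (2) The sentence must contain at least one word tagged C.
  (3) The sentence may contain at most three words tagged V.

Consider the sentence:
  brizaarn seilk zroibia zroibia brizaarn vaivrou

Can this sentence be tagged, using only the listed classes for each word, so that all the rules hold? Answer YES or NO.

Candidates per position — 1:brizaarn {D,V}; 2:seilk {V}; 3:zroibia {P}; 4:zroibia {P}; 5:brizaarn {D,V}; 6:vaivrou {D}.
Rule 2 cannot be satisfied by any choice of tags from the lexicon.
So there is no consistent tagging.

NO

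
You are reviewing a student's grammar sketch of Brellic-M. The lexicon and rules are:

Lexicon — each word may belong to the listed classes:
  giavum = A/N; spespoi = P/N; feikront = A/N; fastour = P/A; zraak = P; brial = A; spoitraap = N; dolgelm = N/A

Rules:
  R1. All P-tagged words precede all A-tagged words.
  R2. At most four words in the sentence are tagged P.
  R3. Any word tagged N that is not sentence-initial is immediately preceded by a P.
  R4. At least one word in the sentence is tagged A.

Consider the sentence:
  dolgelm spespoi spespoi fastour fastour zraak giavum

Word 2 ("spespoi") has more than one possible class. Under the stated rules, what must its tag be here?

Candidates per position — 1:dolgelm {N,A}; 2:spespoi {P,N}; 3:spespoi {P,N}; 4:fastour {P,A}; 5:fastour {P,A}; 6:zraak {P}; 7:giavum {A,N}.
If word 1 were A, no tagging could satisfy rule 1; so word 1 is N.
If word 2 were N, no tagging could satisfy rule 3; so word 2 is P.
If word 4 were A, no tagging could satisfy rule 1; so word 4 is P.
If word 5 were A, no tagging could satisfy rule 1; so word 5 is P.
If word 7 were N, no tagging could satisfy rule 4; so word 7 is A.
If word 3 were P, no tagging could satisfy rule 2; so word 3 is N.
The only consistent sequence is: N P N P P P A.
Check: rule 1 holds; rule 2 holds; rule 3 holds; rule 4 holds.

P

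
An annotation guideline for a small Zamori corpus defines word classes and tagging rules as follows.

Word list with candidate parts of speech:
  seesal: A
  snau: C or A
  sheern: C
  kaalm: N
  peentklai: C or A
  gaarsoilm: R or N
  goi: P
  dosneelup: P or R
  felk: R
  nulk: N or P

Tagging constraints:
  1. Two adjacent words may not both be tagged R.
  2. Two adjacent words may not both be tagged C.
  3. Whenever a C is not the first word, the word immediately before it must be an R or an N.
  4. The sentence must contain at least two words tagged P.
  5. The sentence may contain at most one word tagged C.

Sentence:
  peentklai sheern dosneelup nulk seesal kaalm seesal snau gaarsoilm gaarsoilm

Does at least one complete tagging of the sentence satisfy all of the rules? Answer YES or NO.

NO

Candidates per position — 1:peentklai {C,A}; 2:sheern {C}; 3:dosneelup {P,R}; 4:nulk {N,P}; 5:seesal {A}; 6:kaalm {N}; 7:seesal {A}; 8:snau {C,A}; 9:gaarsoilm {R,N}; 10:gaarsoilm {R,N}.
Rule 3 cannot be satisfied by any choice of tags from the lexicon.
So there is no consistent tagging.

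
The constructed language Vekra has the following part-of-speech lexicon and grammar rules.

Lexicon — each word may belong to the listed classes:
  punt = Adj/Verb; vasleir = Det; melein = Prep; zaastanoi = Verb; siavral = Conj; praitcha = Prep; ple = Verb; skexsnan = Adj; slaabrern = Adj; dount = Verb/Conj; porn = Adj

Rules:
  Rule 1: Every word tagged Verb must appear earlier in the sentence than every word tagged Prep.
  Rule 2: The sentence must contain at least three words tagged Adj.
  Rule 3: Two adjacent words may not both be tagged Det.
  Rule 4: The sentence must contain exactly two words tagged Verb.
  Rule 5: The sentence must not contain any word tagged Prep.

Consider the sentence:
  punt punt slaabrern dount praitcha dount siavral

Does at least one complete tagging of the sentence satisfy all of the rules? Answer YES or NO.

NO

Candidates per position — 1:punt {Adj,Verb}; 2:punt {Adj,Verb}; 3:slaabrern {Adj}; 4:dount {Verb,Conj}; 5:praitcha {Prep}; 6:dount {Verb,Conj}; 7:siavral {Conj}.
Rule 5 cannot be satisfied by any choice of tags from the lexicon.
So there is no consistent tagging.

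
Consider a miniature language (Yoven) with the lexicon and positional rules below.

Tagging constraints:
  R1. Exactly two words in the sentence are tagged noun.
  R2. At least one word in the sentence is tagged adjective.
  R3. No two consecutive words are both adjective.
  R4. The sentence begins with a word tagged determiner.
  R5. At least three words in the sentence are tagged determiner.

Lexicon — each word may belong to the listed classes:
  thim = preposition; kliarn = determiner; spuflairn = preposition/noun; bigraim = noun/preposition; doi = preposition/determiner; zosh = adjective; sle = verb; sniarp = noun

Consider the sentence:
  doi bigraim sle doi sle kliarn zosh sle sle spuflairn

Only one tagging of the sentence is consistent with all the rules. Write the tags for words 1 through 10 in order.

determiner noun verb determiner verb determiner adjective verb verb noun

Candidates per position — 1:doi {preposition,determiner}; 2:bigraim {noun,preposition}; 3:sle {verb}; 4:doi {preposition,determiner}; 5:sle {verb}; 6:kliarn {determiner}; 7:zosh {adjective}; 8:sle {verb}; 9:sle {verb}; 10:spuflairn {preposition,noun}.
Position 1: tagging it preposition would leave rule 4 unsatisfiable, so it must be determiner.
Position 2: tagging it preposition would leave rule 1 unsatisfiable, so it must be noun.
Position 4: tagging it preposition would leave rule 5 unsatisfiable, so it must be determiner.
Position 10: tagging it preposition would leave rule 1 unsatisfiable, so it must be noun.
So the tagging must be: determiner noun verb determiner verb determiner adjective verb verb noun.
Verifying each rule — rule 1 satisfied; rule 2 satisfied; rule 3 satisfied; rule 4 satisfied; rule 5 satisfied.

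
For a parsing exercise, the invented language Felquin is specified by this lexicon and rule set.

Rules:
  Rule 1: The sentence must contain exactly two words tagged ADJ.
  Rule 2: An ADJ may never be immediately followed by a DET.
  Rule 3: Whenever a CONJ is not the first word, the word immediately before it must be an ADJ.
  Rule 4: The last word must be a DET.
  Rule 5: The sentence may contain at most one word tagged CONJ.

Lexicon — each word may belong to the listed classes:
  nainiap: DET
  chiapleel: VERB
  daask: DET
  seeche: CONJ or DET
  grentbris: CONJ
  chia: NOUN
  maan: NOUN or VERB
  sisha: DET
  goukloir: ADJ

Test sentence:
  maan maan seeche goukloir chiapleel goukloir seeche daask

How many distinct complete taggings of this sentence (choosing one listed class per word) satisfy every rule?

4

Candidates per position — 1:maan {NOUN,VERB}; 2:maan {NOUN,VERB}; 3:seeche {CONJ,DET}; 4:goukloir {ADJ}; 5:chiapleel {VERB}; 6:goukloir {ADJ}; 7:seeche {CONJ,DET}; 8:daask {DET}.
There are 16 candidate sequences in total.
The sequences that satisfy every rule: NOUN NOUN DET ADJ VERB ADJ CONJ DET; NOUN VERB DET ADJ VERB ADJ CONJ DET; VERB NOUN DET ADJ VERB ADJ CONJ DET; VERB VERB DET ADJ VERB ADJ CONJ DET.
Count = 4.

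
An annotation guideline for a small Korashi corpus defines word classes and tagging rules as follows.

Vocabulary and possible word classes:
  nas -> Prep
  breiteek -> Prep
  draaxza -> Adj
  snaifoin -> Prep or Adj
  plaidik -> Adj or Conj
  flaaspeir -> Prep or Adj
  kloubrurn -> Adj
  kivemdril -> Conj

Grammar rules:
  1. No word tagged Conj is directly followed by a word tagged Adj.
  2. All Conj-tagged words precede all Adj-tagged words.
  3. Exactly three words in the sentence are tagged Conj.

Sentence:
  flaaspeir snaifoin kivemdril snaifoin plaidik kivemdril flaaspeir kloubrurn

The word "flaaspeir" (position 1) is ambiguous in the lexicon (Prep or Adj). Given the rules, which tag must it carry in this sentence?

Candidates per position — 1:flaaspeir {Prep,Adj}; 2:snaifoin {Prep,Adj}; 3:kivemdril {Conj}; 4:snaifoin {Prep,Adj}; 5:plaidik {Adj,Conj}; 6:kivemdril {Conj}; 7:flaaspeir {Prep,Adj}; 8:kloubrurn {Adj}.
Word 1 cannot be Adj — rule 2 would then fail for every completion. It is Prep.
Word 2 cannot be Adj — rule 2 would then fail for every completion. It is Prep.
Word 4 cannot be Adj — rule 1 would then fail for every completion. It is Prep.
Word 5 cannot be Adj — rule 2 would then fail for every completion. It is Conj.
Word 7 cannot be Adj — rule 1 would then fail for every completion. It is Prep.
So the tagging must be: Prep Prep Conj Prep Conj Conj Prep Adj.
Rule-by-rule: rule 1 ✓; rule 2 ✓; rule 3 ✓.

Prep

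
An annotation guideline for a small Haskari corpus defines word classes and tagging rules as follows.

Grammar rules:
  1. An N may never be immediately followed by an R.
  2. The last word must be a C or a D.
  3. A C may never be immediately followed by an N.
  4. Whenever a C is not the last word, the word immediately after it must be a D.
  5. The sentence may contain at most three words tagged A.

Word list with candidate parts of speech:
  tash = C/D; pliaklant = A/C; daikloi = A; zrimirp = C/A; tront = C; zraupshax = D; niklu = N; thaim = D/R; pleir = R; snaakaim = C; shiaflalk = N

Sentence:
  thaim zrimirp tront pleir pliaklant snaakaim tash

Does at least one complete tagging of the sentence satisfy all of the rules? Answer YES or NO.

Candidates per position — 1:thaim {D,R}; 2:zrimirp {C,A}; 3:tront {C}; 4:pleir {R}; 5:pliaklant {A,C}; 6:snaakaim {C}; 7:tash {C,D}.
Rule 4 cannot be satisfied by any choice of tags from the lexicon.
So there is no consistent tagging.

NO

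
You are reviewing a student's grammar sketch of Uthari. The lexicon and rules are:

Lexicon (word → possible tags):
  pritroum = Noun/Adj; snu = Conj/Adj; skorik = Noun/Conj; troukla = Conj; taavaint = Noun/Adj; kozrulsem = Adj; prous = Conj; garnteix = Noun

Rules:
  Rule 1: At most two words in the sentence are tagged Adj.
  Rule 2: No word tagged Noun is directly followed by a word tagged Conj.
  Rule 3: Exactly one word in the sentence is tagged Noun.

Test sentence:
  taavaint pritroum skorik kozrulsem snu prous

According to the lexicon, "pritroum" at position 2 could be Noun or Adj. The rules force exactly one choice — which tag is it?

Adj

Candidates per position — 1:taavaint {Noun,Adj}; 2:pritroum {Noun,Adj}; 3:skorik {Noun,Conj}; 4:kozrulsem {Adj}; 5:snu {Conj,Adj}; 6:prous {Conj}.
Position 2: the remaining choice is settled jointly with positions 1, 3, 5 — only Adj at position 2 is part of a tagging that satisfies every rule.
The only consistent sequence is: Noun Adj Conj Adj Conj Conj.
Verifying each rule — rule 1 holds; rule 2 holds; rule 3 holds.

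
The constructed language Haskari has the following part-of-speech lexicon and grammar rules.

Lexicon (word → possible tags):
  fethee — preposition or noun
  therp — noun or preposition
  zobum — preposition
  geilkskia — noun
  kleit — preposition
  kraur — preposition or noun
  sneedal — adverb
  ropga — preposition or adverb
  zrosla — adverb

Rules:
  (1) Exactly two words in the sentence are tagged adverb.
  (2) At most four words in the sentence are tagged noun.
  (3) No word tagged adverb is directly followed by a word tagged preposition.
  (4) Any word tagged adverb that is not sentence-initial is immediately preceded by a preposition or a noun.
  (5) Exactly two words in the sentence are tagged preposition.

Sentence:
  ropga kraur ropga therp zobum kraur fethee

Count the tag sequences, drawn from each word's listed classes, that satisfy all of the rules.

Candidates per position — 1:ropga {preposition,adverb}; 2:kraur {preposition,noun}; 3:ropga {preposition,adverb}; 4:therp {noun,preposition}; 5:zobum {preposition}; 6:kraur {preposition,noun}; 7:fethee {preposition,noun}.
There are 64 candidate sequences in total.
The sequences that satisfy every rule: adverb noun adverb noun preposition preposition noun; adverb noun adverb noun preposition noun preposition.
Count = 2.

2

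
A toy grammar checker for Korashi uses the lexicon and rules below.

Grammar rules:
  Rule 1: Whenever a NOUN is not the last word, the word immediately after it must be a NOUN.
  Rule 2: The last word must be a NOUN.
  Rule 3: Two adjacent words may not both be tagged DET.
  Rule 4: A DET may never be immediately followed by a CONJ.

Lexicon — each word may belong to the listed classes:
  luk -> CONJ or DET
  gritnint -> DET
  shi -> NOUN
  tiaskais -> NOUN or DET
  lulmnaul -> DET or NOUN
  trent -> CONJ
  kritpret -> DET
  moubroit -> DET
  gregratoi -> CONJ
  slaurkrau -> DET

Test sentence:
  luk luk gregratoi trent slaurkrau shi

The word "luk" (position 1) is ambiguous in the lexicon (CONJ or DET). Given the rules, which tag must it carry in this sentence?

CONJ

Candidates per position — 1:luk {CONJ,DET}; 2:luk {CONJ,DET}; 3:gregratoi {CONJ}; 4:trent {CONJ}; 5:slaurkrau {DET}; 6:shi {NOUN}.
At position 1, choosing DET makes rule 4 impossible to satisfy; hence CONJ.
At position 2, choosing DET makes rule 4 impossible to satisfy; hence CONJ.
That leaves exactly one tagging: CONJ CONJ CONJ CONJ DET NOUN.
Checking: rule 1 satisfied; rule 2 satisfied; rule 3 satisfied; rule 4 satisfied.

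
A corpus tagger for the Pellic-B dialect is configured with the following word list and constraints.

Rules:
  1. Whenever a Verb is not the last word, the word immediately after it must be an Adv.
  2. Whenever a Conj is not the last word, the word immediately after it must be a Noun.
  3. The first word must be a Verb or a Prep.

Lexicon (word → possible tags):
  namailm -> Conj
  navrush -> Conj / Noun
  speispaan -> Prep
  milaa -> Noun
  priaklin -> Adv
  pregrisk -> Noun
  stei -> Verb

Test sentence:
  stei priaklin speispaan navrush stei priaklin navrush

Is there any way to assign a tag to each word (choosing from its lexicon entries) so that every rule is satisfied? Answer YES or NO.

Candidates per position — 1:stei {Verb}; 2:priaklin {Adv}; 3:speispaan {Prep}; 4:navrush {Conj,Noun}; 5:stei {Verb}; 6:priaklin {Adv}; 7:navrush {Conj,Noun}.
One satisfying assignment: Verb Adv Prep Noun Verb Adv Noun.
Check: rule 1 ✓; rule 2 ✓; rule 3 ✓.

YES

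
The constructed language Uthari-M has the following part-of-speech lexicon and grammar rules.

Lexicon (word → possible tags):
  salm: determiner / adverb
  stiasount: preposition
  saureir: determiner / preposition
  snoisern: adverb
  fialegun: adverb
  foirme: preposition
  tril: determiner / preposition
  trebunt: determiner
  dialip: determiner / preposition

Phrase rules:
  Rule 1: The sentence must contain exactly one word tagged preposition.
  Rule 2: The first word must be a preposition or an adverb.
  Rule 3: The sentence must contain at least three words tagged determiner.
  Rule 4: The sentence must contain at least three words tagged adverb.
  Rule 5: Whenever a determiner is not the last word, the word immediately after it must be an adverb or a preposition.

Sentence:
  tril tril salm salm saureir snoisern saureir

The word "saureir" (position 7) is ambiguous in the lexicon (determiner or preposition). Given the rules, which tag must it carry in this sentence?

determiner

Candidates per position — 1:tril {determiner,preposition}; 2:tril {determiner,preposition}; 3:salm {determiner,adverb}; 4:salm {determiner,adverb}; 5:saureir {determiner,preposition}; 6:snoisern {adverb}; 7:saureir {determiner,preposition}.
If word 1 were determiner, no tagging could satisfy rule 2; so word 1 is preposition.
If word 2 were preposition, no tagging could satisfy rule 1; so word 2 is determiner.
If word 3 were determiner, no tagging could satisfy rule 4; so word 3 is adverb.
If word 4 were determiner, no tagging could satisfy rule 4; so word 4 is adverb.
If word 5 were preposition, no tagging could satisfy rule 1; so word 5 is determiner.
If word 7 were preposition, no tagging could satisfy rule 1; so word 7 is determiner.
That leaves exactly one tagging: preposition determiner adverb adverb determiner adverb determiner.
Checking: rule 1 satisfied; rule 2 satisfied; rule 3 satisfied; rule 4 satisfied; rule 5 satisfied.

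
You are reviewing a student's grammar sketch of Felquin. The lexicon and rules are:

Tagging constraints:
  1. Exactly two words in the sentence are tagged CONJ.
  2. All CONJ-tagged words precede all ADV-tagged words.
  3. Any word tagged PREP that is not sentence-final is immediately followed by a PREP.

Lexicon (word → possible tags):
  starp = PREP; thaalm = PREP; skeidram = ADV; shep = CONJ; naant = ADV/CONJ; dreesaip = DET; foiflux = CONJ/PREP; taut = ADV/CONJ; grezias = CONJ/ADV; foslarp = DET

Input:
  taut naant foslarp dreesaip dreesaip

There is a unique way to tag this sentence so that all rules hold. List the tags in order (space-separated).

Candidates per position — 1:taut {ADV,CONJ}; 2:naant {ADV,CONJ}; 3:foslarp {DET}; 4:dreesaip {DET}; 5:dreesaip {DET}.
At position 1, choosing ADV makes rule 1 impossible to satisfy; hence CONJ.
At position 2, choosing ADV makes rule 1 impossible to satisfy; hence CONJ.
The unique satisfying tagging is: CONJ CONJ DET DET DET.
Verifying each rule — rule 1 holds; rule 2 holds; rule 3 holds.

CONJ CONJ DET DET DET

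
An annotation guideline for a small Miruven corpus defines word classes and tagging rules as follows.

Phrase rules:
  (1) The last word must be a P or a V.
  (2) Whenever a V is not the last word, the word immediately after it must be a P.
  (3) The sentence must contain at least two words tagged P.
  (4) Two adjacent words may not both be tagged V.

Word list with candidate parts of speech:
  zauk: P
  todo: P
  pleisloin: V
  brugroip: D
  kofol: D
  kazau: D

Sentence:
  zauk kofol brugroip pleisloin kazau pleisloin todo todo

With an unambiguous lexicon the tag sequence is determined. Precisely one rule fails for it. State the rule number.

Fixed tagging: P D D V D V P P.
Applying the rules: R1 holds, R2 violated, R3 holds, R4 holds.
Only rule 2 fails.

2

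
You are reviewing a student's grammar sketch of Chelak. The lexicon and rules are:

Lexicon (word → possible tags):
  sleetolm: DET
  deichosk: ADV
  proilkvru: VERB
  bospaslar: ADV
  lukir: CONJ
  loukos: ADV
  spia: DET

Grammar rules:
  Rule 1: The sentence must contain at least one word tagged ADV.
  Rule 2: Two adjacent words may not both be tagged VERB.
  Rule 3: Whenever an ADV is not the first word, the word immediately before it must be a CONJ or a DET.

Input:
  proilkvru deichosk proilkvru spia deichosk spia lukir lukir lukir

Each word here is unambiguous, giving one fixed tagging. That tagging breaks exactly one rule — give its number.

Fixed tagging: VERB ADV VERB DET ADV DET CONJ CONJ CONJ.
Applying the rules: R1 pass, R2 pass, R3 fail.
Only rule 3 fails.

3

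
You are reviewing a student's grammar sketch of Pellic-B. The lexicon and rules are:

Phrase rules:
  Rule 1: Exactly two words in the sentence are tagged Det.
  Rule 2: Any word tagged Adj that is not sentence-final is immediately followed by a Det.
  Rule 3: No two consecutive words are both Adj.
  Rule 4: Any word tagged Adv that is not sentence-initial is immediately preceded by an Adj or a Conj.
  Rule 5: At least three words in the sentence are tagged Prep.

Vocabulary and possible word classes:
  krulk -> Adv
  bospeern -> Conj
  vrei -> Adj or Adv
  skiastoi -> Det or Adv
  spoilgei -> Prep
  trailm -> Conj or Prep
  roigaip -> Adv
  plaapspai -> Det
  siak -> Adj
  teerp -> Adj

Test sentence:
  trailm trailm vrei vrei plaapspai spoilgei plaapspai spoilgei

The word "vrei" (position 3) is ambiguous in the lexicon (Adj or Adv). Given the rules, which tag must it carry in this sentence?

Candidates per position — 1:trailm {Conj,Prep}; 2:trailm {Conj,Prep}; 3:vrei {Adj,Adv}; 4:vrei {Adj,Adv}; 5:plaapspai {Det}; 6:spoilgei {Prep}; 7:plaapspai {Det}; 8:spoilgei {Prep}.
Position 3: Adj is ruled out by rule 2; that leaves Adv.
Position 4: Adv is ruled out by rule 4; that leaves Adj.
Position 2: Prep is ruled out by rule 4; that leaves Conj.
Position 1: Conj is ruled out by rule 5; that leaves Prep.
That leaves exactly one tagging: Prep Conj Adv Adj Det Prep Det Prep.
Check: rule 1 ok; rule 2 ok; rule 3 ok; rule 4 ok; rule 5 ok.

Adv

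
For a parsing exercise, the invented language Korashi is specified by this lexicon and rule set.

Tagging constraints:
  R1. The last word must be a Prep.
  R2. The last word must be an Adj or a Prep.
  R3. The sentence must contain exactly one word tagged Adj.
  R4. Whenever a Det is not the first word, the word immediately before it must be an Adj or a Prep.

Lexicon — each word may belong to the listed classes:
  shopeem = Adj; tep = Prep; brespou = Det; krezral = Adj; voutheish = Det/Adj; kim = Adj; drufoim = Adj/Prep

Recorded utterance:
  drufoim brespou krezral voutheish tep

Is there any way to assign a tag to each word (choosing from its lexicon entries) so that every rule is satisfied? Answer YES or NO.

YES

Candidates per position — 1:drufoim {Adj,Prep}; 2:brespou {Det}; 3:krezral {Adj}; 4:voutheish {Det,Adj}; 5:tep {Prep}.
One satisfying assignment: Prep Det Adj Det Prep.
Check: rule 1 holds; rule 2 holds; rule 3 holds; rule 4 holds.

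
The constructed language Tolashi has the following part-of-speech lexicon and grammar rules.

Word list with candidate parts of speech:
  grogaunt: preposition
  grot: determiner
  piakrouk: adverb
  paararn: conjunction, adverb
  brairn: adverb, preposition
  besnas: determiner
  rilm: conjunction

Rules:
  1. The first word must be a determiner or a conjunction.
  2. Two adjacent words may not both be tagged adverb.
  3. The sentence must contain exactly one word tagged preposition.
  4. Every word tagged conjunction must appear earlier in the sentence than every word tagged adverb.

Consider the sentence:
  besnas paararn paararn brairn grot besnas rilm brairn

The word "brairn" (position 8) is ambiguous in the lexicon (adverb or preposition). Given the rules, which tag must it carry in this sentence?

adverb

Candidates per position — 1:besnas {determiner}; 2:paararn {conjunction,adverb}; 3:paararn {conjunction,adverb}; 4:brairn {adverb,preposition}; 5:grot {determiner}; 6:besnas {determiner}; 7:rilm {conjunction}; 8:brairn {adverb,preposition}.
Position 2: adverb is ruled out by rule 4; that leaves conjunction.
Position 3: adverb is ruled out by rule 4; that leaves conjunction.
Position 4: adverb is ruled out by rule 4; that leaves preposition.
Position 8: preposition is ruled out by rule 3; that leaves adverb.
The only consistent sequence is: determiner conjunction conjunction preposition determiner determiner conjunction adverb.
Rule-by-rule: rule 1 ok; rule 2 ok; rule 3 ok; rule 4 ok.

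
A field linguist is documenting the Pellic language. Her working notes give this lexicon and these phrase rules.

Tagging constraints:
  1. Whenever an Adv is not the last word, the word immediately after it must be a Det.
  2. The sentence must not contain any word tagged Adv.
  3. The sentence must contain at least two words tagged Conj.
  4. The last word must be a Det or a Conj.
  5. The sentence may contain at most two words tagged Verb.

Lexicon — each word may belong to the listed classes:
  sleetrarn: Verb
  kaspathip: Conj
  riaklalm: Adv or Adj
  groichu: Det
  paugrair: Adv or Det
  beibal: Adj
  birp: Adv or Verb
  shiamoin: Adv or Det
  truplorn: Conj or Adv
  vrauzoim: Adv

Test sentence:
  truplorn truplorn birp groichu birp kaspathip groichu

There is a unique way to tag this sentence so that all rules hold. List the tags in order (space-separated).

Conj Conj Verb Det Verb Conj Det

Candidates per position — 1:truplorn {Conj,Adv}; 2:truplorn {Conj,Adv}; 3:birp {Adv,Verb}; 4:groichu {Det}; 5:birp {Adv,Verb}; 6:kaspathip {Conj}; 7:groichu {Det}.
Word 1 cannot be Adv — rule 1 would then fail for every completion. It is Conj.
Word 2 cannot be Adv — rule 1 would then fail for every completion. It is Conj.
Word 3 cannot be Adv — rule 2 would then fail for every completion. It is Verb.
Word 5 cannot be Adv — rule 1 would then fail for every completion. It is Verb.
That leaves exactly one tagging: Conj Conj Verb Det Verb Conj Det.
Check: rule 1 ✓; rule 2 ✓; rule 3 ✓; rule 4 ✓; rule 5 ✓.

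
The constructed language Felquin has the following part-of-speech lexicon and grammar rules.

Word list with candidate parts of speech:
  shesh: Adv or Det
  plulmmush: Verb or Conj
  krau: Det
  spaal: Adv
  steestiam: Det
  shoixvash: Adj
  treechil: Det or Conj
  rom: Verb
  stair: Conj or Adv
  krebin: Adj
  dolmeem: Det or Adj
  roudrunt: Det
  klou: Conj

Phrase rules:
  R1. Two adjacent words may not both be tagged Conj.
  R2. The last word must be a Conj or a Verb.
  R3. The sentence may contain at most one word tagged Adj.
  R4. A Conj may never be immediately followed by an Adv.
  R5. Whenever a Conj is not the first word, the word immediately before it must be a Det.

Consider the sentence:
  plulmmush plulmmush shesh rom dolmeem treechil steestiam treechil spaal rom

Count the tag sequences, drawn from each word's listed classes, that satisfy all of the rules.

12

Candidates per position — 1:plulmmush {Verb,Conj}; 2:plulmmush {Verb,Conj}; 3:shesh {Adv,Det}; 4:rom {Verb}; 5:dolmeem {Det,Adj}; 6:treechil {Det,Conj}; 7:steestiam {Det}; 8:treechil {Det,Conj}; 9:spaal {Adv}; 10:rom {Verb}.
There are 64 candidate sequences in total.
Checking each against the rules leaves 12 sequences.
Count = 12.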